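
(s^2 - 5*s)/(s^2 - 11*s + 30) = s/(s - 6)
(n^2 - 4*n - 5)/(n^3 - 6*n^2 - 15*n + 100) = (n + 1)/(n^2 - n - 20)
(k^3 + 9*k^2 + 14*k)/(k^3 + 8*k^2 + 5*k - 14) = k/(k - 1)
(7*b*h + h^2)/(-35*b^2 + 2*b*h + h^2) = -h/(5*b - h)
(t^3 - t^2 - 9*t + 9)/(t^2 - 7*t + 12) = (t^2 + 2*t - 3)/(t - 4)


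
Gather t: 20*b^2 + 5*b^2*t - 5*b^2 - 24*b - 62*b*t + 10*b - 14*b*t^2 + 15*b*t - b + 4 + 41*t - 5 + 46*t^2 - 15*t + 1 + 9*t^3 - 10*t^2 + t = 15*b^2 - 15*b + 9*t^3 + t^2*(36 - 14*b) + t*(5*b^2 - 47*b + 27)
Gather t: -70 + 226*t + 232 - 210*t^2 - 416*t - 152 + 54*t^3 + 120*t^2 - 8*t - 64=54*t^3 - 90*t^2 - 198*t - 54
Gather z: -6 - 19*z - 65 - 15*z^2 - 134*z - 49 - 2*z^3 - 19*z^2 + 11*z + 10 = -2*z^3 - 34*z^2 - 142*z - 110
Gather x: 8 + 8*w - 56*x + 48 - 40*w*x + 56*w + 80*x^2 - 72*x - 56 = 64*w + 80*x^2 + x*(-40*w - 128)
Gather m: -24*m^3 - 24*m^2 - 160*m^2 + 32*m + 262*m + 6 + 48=-24*m^3 - 184*m^2 + 294*m + 54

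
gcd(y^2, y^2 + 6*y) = y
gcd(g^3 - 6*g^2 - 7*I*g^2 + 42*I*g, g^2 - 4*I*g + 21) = g - 7*I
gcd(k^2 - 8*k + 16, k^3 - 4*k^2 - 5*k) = 1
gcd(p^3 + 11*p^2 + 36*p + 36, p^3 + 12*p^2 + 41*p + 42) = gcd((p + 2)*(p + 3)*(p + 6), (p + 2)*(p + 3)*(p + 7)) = p^2 + 5*p + 6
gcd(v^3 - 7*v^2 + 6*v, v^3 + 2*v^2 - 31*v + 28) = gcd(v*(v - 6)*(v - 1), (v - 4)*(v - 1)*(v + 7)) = v - 1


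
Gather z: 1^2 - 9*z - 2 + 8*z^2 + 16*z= 8*z^2 + 7*z - 1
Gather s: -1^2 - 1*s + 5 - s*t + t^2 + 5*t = s*(-t - 1) + t^2 + 5*t + 4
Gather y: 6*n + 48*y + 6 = 6*n + 48*y + 6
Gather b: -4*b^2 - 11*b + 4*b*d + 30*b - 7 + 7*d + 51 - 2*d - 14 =-4*b^2 + b*(4*d + 19) + 5*d + 30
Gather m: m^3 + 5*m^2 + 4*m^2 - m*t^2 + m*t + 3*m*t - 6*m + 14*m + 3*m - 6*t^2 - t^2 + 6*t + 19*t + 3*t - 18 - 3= m^3 + 9*m^2 + m*(-t^2 + 4*t + 11) - 7*t^2 + 28*t - 21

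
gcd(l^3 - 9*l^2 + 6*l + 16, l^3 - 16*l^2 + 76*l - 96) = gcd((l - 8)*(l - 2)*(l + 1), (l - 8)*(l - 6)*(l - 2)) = l^2 - 10*l + 16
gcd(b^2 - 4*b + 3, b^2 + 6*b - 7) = b - 1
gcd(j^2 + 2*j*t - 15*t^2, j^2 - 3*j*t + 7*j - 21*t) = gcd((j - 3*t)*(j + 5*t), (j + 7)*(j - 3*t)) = -j + 3*t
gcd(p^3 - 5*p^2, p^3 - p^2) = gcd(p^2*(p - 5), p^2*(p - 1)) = p^2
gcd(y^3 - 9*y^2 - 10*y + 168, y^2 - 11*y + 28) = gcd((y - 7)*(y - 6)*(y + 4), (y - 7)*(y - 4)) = y - 7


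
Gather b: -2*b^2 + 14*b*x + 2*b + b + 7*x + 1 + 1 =-2*b^2 + b*(14*x + 3) + 7*x + 2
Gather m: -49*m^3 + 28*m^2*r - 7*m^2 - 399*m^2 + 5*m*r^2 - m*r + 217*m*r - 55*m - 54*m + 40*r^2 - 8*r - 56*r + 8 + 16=-49*m^3 + m^2*(28*r - 406) + m*(5*r^2 + 216*r - 109) + 40*r^2 - 64*r + 24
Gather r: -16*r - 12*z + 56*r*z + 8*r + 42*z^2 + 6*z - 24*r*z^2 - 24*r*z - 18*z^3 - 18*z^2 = r*(-24*z^2 + 32*z - 8) - 18*z^3 + 24*z^2 - 6*z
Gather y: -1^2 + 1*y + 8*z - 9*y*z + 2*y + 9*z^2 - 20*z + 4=y*(3 - 9*z) + 9*z^2 - 12*z + 3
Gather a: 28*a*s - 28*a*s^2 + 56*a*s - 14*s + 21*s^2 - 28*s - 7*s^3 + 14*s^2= a*(-28*s^2 + 84*s) - 7*s^3 + 35*s^2 - 42*s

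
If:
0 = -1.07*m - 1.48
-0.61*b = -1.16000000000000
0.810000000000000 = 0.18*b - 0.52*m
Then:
No Solution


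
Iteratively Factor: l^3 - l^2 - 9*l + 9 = (l - 1)*(l^2 - 9) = (l - 1)*(l + 3)*(l - 3)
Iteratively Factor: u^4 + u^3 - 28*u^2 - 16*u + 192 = (u - 3)*(u^3 + 4*u^2 - 16*u - 64) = (u - 3)*(u + 4)*(u^2 - 16) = (u - 4)*(u - 3)*(u + 4)*(u + 4)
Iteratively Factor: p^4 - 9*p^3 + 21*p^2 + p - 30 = (p - 3)*(p^3 - 6*p^2 + 3*p + 10) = (p - 3)*(p + 1)*(p^2 - 7*p + 10) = (p - 5)*(p - 3)*(p + 1)*(p - 2)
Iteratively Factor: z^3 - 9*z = (z - 3)*(z^2 + 3*z) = z*(z - 3)*(z + 3)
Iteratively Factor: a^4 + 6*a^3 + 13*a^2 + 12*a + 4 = (a + 2)*(a^3 + 4*a^2 + 5*a + 2) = (a + 1)*(a + 2)*(a^2 + 3*a + 2) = (a + 1)*(a + 2)^2*(a + 1)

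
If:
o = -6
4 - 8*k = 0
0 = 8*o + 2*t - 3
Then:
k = 1/2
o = -6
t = 51/2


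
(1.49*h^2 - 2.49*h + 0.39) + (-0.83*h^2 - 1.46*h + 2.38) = 0.66*h^2 - 3.95*h + 2.77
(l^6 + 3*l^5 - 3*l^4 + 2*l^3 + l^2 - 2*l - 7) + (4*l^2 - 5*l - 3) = l^6 + 3*l^5 - 3*l^4 + 2*l^3 + 5*l^2 - 7*l - 10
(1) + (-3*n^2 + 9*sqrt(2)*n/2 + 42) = -3*n^2 + 9*sqrt(2)*n/2 + 43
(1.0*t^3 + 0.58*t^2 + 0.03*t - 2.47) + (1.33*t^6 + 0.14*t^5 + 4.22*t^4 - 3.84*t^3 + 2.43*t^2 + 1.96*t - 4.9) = 1.33*t^6 + 0.14*t^5 + 4.22*t^4 - 2.84*t^3 + 3.01*t^2 + 1.99*t - 7.37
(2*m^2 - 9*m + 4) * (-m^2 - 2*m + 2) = -2*m^4 + 5*m^3 + 18*m^2 - 26*m + 8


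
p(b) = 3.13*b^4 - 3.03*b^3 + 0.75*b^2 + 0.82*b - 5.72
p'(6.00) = 2386.90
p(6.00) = 3428.20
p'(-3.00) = -423.53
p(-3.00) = 333.91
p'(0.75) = 2.11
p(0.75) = -4.97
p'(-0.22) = -0.08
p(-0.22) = -5.82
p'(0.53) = 0.93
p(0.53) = -5.28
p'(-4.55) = -1373.53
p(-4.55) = 1632.99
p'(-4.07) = -999.95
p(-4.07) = 1066.51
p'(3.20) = 322.79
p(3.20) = 233.50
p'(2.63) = 169.65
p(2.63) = 96.25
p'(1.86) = 52.73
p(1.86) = 16.36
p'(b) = 12.52*b^3 - 9.09*b^2 + 1.5*b + 0.82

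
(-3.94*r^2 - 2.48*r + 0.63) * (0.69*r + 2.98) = -2.7186*r^3 - 13.4524*r^2 - 6.9557*r + 1.8774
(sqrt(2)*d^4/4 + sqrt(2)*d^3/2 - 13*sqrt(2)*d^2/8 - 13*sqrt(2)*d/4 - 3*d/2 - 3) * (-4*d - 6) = -sqrt(2)*d^5 - 7*sqrt(2)*d^4/2 + 7*sqrt(2)*d^3/2 + 6*d^2 + 91*sqrt(2)*d^2/4 + 21*d + 39*sqrt(2)*d/2 + 18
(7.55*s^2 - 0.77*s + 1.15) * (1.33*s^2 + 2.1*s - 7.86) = 10.0415*s^4 + 14.8309*s^3 - 59.4305*s^2 + 8.4672*s - 9.039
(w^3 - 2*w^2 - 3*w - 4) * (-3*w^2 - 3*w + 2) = -3*w^5 + 3*w^4 + 17*w^3 + 17*w^2 + 6*w - 8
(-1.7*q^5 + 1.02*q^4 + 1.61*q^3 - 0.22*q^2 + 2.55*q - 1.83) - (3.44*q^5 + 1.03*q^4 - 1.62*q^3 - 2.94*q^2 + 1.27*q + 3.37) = -5.14*q^5 - 0.01*q^4 + 3.23*q^3 + 2.72*q^2 + 1.28*q - 5.2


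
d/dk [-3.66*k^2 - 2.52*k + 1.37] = -7.32*k - 2.52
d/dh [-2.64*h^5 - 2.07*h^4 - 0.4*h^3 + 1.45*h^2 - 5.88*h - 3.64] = -13.2*h^4 - 8.28*h^3 - 1.2*h^2 + 2.9*h - 5.88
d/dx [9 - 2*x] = -2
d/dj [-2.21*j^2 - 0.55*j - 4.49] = -4.42*j - 0.55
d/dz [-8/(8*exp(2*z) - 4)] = 8*exp(2*z)/(2*exp(2*z) - 1)^2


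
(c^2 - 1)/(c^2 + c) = (c - 1)/c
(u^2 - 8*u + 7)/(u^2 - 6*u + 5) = (u - 7)/(u - 5)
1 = 1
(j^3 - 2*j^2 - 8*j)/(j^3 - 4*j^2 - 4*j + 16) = j/(j - 2)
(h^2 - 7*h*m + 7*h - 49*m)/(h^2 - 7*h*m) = (h + 7)/h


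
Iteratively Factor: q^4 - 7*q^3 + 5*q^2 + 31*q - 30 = (q - 3)*(q^3 - 4*q^2 - 7*q + 10) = (q - 3)*(q + 2)*(q^2 - 6*q + 5) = (q - 5)*(q - 3)*(q + 2)*(q - 1)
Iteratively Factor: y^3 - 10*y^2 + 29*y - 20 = (y - 4)*(y^2 - 6*y + 5) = (y - 5)*(y - 4)*(y - 1)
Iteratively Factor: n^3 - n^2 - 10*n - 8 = (n + 2)*(n^2 - 3*n - 4) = (n - 4)*(n + 2)*(n + 1)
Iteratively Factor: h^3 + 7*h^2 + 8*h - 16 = (h + 4)*(h^2 + 3*h - 4) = (h + 4)^2*(h - 1)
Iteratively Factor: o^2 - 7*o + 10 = (o - 2)*(o - 5)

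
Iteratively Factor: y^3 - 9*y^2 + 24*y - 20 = (y - 5)*(y^2 - 4*y + 4) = (y - 5)*(y - 2)*(y - 2)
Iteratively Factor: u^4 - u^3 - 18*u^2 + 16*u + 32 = (u - 2)*(u^3 + u^2 - 16*u - 16) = (u - 4)*(u - 2)*(u^2 + 5*u + 4) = (u - 4)*(u - 2)*(u + 1)*(u + 4)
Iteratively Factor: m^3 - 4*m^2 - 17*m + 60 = (m + 4)*(m^2 - 8*m + 15) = (m - 5)*(m + 4)*(m - 3)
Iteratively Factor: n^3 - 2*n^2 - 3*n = (n)*(n^2 - 2*n - 3) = n*(n - 3)*(n + 1)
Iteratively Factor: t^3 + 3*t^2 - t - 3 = (t + 1)*(t^2 + 2*t - 3) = (t - 1)*(t + 1)*(t + 3)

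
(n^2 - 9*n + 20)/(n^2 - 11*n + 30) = (n - 4)/(n - 6)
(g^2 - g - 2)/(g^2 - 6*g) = (g^2 - g - 2)/(g*(g - 6))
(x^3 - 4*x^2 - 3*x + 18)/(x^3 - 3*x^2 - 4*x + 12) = (x - 3)/(x - 2)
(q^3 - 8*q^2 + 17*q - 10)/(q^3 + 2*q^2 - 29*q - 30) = (q^2 - 3*q + 2)/(q^2 + 7*q + 6)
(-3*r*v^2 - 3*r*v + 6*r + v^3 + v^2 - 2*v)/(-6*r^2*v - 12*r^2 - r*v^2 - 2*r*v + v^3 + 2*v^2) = (v - 1)/(2*r + v)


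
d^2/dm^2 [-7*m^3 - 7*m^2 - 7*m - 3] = -42*m - 14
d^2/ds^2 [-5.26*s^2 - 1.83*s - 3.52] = -10.5200000000000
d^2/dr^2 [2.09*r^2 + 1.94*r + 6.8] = 4.18000000000000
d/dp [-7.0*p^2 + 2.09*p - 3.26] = 2.09 - 14.0*p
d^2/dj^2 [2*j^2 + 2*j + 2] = 4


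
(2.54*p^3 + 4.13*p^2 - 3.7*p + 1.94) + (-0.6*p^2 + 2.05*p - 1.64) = 2.54*p^3 + 3.53*p^2 - 1.65*p + 0.3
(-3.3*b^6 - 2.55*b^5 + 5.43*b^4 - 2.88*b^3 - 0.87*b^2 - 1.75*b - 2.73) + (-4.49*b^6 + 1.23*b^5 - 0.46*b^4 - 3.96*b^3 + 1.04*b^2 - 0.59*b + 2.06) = -7.79*b^6 - 1.32*b^5 + 4.97*b^4 - 6.84*b^3 + 0.17*b^2 - 2.34*b - 0.67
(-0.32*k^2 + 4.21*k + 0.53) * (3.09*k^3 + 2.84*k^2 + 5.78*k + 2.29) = -0.9888*k^5 + 12.1001*k^4 + 11.7445*k^3 + 25.1062*k^2 + 12.7043*k + 1.2137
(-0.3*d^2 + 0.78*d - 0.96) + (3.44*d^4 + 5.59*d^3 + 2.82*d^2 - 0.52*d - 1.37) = 3.44*d^4 + 5.59*d^3 + 2.52*d^2 + 0.26*d - 2.33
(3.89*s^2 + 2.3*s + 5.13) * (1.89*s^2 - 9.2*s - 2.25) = 7.3521*s^4 - 31.441*s^3 - 20.2168*s^2 - 52.371*s - 11.5425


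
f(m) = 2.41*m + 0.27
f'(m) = 2.41000000000000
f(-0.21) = -0.24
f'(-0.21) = 2.41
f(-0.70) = -1.42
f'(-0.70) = 2.41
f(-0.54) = -1.03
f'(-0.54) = 2.41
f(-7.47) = -17.73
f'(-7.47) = 2.41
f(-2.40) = -5.51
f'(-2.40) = 2.41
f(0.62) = 1.76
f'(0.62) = 2.41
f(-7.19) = -17.06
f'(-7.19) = 2.41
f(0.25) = 0.87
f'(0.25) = 2.41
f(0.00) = 0.27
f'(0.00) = 2.41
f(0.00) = 0.27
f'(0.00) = 2.41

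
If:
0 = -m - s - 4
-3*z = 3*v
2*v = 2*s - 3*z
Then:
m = -z/2 - 4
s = z/2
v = -z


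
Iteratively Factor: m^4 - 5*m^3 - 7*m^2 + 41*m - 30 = (m + 3)*(m^3 - 8*m^2 + 17*m - 10) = (m - 1)*(m + 3)*(m^2 - 7*m + 10) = (m - 2)*(m - 1)*(m + 3)*(m - 5)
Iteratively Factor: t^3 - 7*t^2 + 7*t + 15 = (t - 5)*(t^2 - 2*t - 3) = (t - 5)*(t - 3)*(t + 1)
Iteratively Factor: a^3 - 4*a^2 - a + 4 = (a + 1)*(a^2 - 5*a + 4) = (a - 1)*(a + 1)*(a - 4)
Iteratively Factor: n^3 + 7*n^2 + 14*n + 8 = (n + 4)*(n^2 + 3*n + 2) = (n + 2)*(n + 4)*(n + 1)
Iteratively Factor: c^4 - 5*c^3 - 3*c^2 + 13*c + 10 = (c - 5)*(c^3 - 3*c - 2) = (c - 5)*(c + 1)*(c^2 - c - 2) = (c - 5)*(c + 1)^2*(c - 2)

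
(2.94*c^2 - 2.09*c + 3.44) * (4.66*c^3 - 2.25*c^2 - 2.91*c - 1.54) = 13.7004*c^5 - 16.3544*c^4 + 12.1775*c^3 - 6.1857*c^2 - 6.7918*c - 5.2976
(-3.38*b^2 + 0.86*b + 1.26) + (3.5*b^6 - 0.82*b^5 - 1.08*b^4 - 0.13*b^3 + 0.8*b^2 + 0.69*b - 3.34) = 3.5*b^6 - 0.82*b^5 - 1.08*b^4 - 0.13*b^3 - 2.58*b^2 + 1.55*b - 2.08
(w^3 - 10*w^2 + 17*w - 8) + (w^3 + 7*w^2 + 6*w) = 2*w^3 - 3*w^2 + 23*w - 8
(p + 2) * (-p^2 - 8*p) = -p^3 - 10*p^2 - 16*p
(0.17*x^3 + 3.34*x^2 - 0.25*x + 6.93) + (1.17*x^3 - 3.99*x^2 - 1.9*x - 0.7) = 1.34*x^3 - 0.65*x^2 - 2.15*x + 6.23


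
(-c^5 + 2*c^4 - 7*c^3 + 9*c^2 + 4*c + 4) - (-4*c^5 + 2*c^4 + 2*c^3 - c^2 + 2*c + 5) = 3*c^5 - 9*c^3 + 10*c^2 + 2*c - 1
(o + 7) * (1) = o + 7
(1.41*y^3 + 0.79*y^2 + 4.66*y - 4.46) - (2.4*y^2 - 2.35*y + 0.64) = 1.41*y^3 - 1.61*y^2 + 7.01*y - 5.1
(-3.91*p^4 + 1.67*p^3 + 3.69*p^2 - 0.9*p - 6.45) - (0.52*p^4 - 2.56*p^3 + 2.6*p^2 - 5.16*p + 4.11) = -4.43*p^4 + 4.23*p^3 + 1.09*p^2 + 4.26*p - 10.56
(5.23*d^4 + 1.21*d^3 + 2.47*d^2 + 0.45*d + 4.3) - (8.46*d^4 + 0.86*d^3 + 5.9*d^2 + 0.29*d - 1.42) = -3.23*d^4 + 0.35*d^3 - 3.43*d^2 + 0.16*d + 5.72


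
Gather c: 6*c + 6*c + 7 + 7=12*c + 14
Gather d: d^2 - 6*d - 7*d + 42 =d^2 - 13*d + 42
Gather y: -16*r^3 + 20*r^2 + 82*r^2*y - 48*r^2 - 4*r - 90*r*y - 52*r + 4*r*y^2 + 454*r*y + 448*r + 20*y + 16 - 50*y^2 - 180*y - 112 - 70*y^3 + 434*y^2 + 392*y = -16*r^3 - 28*r^2 + 392*r - 70*y^3 + y^2*(4*r + 384) + y*(82*r^2 + 364*r + 232) - 96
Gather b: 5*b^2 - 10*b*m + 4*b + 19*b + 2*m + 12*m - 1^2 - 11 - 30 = 5*b^2 + b*(23 - 10*m) + 14*m - 42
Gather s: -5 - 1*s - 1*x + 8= -s - x + 3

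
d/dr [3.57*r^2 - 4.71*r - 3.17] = 7.14*r - 4.71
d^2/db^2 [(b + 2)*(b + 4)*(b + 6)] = 6*b + 24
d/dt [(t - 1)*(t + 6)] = 2*t + 5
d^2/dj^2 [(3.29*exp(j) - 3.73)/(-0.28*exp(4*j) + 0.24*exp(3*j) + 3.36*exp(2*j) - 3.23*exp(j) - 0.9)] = (-2.321424*exp(8*j) + 7.11088*exp(7*j) - 0.332639999999969*exp(6*j) - 21.35646*exp(5*j) + 0.608524000000045*exp(4*j) + 102.674448*exp(3*j) - 173.885472*exp(2*j) + 93.596827*exp(j) - 13.50801)*exp(j)/(0.021952*exp(12*j) - 0.056448*exp(11*j) - 0.741888*exp(10*j) + 2.100624*exp(9*j) + 7.812*exp(8*j) - 26.165952*exp(7*j) - 18.466188*exp(6*j) + 111.122856*exp(5*j) - 78.187392*exp(4*j) - 25.490053*exp(3*j) + 20.00403*exp(2*j) + 7.8489*exp(j) + 0.729)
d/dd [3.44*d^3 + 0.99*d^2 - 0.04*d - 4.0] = 10.32*d^2 + 1.98*d - 0.04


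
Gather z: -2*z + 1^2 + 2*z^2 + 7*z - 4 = 2*z^2 + 5*z - 3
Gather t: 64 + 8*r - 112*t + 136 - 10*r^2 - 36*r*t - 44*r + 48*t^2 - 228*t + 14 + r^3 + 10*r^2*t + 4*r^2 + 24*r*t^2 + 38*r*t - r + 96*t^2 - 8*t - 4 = r^3 - 6*r^2 - 37*r + t^2*(24*r + 144) + t*(10*r^2 + 2*r - 348) + 210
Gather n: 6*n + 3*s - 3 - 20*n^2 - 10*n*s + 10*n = -20*n^2 + n*(16 - 10*s) + 3*s - 3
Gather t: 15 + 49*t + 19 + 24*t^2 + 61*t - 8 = 24*t^2 + 110*t + 26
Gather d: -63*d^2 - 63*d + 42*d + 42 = -63*d^2 - 21*d + 42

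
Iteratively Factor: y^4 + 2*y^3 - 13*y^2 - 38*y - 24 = (y + 2)*(y^3 - 13*y - 12) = (y - 4)*(y + 2)*(y^2 + 4*y + 3) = (y - 4)*(y + 2)*(y + 3)*(y + 1)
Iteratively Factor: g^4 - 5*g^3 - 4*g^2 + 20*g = (g - 2)*(g^3 - 3*g^2 - 10*g) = g*(g - 2)*(g^2 - 3*g - 10) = g*(g - 2)*(g + 2)*(g - 5)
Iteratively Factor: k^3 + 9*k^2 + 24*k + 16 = (k + 1)*(k^2 + 8*k + 16) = (k + 1)*(k + 4)*(k + 4)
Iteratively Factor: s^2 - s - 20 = (s - 5)*(s + 4)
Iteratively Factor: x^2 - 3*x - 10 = (x + 2)*(x - 5)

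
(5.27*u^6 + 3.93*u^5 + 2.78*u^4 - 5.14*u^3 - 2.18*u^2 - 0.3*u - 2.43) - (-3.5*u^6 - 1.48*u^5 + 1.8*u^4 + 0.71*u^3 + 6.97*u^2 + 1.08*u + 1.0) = 8.77*u^6 + 5.41*u^5 + 0.98*u^4 - 5.85*u^3 - 9.15*u^2 - 1.38*u - 3.43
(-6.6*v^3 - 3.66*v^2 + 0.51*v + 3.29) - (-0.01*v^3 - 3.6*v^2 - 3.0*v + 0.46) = -6.59*v^3 - 0.0600000000000001*v^2 + 3.51*v + 2.83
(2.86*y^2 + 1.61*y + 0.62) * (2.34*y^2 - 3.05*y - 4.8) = 6.6924*y^4 - 4.9556*y^3 - 17.1877*y^2 - 9.619*y - 2.976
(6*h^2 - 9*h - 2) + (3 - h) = 6*h^2 - 10*h + 1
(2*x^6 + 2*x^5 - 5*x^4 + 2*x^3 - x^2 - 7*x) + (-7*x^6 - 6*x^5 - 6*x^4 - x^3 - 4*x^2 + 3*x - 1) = -5*x^6 - 4*x^5 - 11*x^4 + x^3 - 5*x^2 - 4*x - 1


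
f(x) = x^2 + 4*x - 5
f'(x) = 2*x + 4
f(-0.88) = -7.75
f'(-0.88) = 2.24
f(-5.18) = 1.11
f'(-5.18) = -6.36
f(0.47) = -2.90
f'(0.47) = 4.94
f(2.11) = 7.89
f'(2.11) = 8.22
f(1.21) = 1.30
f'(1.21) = 6.42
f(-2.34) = -8.88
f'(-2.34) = -0.68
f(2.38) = 10.18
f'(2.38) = 8.76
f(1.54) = 3.53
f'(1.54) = 7.08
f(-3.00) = -8.00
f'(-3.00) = -2.00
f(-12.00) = 91.00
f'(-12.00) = -20.00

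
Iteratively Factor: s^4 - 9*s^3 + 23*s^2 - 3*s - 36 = (s + 1)*(s^3 - 10*s^2 + 33*s - 36) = (s - 3)*(s + 1)*(s^2 - 7*s + 12) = (s - 4)*(s - 3)*(s + 1)*(s - 3)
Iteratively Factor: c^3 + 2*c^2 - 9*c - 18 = (c - 3)*(c^2 + 5*c + 6) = (c - 3)*(c + 2)*(c + 3)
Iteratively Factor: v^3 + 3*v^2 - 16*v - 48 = (v - 4)*(v^2 + 7*v + 12) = (v - 4)*(v + 4)*(v + 3)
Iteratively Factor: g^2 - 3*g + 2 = (g - 1)*(g - 2)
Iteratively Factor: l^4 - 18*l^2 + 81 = (l + 3)*(l^3 - 3*l^2 - 9*l + 27) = (l - 3)*(l + 3)*(l^2 - 9) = (l - 3)*(l + 3)^2*(l - 3)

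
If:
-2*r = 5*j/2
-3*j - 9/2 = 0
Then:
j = -3/2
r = 15/8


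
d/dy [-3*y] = -3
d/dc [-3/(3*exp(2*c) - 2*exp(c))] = 6*(3*exp(c) - 1)*exp(-c)/(3*exp(c) - 2)^2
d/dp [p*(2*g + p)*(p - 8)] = 4*g*p - 16*g + 3*p^2 - 16*p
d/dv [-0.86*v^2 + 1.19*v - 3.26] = 1.19 - 1.72*v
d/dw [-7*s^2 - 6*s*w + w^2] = -6*s + 2*w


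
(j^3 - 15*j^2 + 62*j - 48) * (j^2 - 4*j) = j^5 - 19*j^4 + 122*j^3 - 296*j^2 + 192*j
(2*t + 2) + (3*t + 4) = 5*t + 6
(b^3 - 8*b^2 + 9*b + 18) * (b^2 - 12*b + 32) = b^5 - 20*b^4 + 137*b^3 - 346*b^2 + 72*b + 576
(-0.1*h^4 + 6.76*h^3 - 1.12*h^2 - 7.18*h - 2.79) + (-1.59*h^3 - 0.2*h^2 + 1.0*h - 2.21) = -0.1*h^4 + 5.17*h^3 - 1.32*h^2 - 6.18*h - 5.0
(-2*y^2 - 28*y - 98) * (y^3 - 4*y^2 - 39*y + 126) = -2*y^5 - 20*y^4 + 92*y^3 + 1232*y^2 + 294*y - 12348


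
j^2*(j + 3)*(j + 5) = j^4 + 8*j^3 + 15*j^2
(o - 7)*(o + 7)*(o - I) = o^3 - I*o^2 - 49*o + 49*I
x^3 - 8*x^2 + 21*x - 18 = (x - 3)^2*(x - 2)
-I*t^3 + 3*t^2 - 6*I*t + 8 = (t - 2*I)*(t + 4*I)*(-I*t + 1)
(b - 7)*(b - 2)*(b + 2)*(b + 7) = b^4 - 53*b^2 + 196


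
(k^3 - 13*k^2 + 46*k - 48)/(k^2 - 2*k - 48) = (k^2 - 5*k + 6)/(k + 6)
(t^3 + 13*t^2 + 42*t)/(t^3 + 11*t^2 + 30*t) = (t + 7)/(t + 5)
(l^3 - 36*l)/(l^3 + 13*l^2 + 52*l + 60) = l*(l - 6)/(l^2 + 7*l + 10)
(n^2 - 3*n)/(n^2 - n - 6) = n/(n + 2)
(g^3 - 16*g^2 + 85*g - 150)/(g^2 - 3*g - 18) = (g^2 - 10*g + 25)/(g + 3)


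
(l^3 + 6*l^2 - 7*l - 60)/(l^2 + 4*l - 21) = (l^2 + 9*l + 20)/(l + 7)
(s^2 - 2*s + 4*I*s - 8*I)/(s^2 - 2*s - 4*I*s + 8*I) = (s + 4*I)/(s - 4*I)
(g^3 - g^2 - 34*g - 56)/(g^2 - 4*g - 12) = (g^2 - 3*g - 28)/(g - 6)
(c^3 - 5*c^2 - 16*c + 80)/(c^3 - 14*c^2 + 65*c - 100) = (c + 4)/(c - 5)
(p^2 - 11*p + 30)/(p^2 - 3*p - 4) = (-p^2 + 11*p - 30)/(-p^2 + 3*p + 4)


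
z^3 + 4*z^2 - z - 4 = (z - 1)*(z + 1)*(z + 4)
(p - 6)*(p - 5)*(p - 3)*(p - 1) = p^4 - 15*p^3 + 77*p^2 - 153*p + 90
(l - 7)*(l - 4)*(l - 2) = l^3 - 13*l^2 + 50*l - 56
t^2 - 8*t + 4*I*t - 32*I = (t - 8)*(t + 4*I)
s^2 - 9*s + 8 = (s - 8)*(s - 1)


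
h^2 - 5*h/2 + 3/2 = (h - 3/2)*(h - 1)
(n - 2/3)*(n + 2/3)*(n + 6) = n^3 + 6*n^2 - 4*n/9 - 8/3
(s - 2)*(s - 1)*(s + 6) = s^3 + 3*s^2 - 16*s + 12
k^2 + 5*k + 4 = (k + 1)*(k + 4)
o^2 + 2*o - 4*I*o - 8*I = (o + 2)*(o - 4*I)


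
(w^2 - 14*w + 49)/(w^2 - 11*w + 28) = (w - 7)/(w - 4)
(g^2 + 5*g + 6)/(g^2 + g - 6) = (g + 2)/(g - 2)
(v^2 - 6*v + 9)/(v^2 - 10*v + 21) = (v - 3)/(v - 7)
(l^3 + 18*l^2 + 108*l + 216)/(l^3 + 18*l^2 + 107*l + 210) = (l^2 + 12*l + 36)/(l^2 + 12*l + 35)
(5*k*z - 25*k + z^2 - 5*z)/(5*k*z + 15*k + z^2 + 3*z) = (z - 5)/(z + 3)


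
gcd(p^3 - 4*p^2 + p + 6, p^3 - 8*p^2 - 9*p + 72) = p - 3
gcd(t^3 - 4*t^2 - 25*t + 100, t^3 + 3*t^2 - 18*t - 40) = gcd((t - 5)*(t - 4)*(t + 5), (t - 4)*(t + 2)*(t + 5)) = t^2 + t - 20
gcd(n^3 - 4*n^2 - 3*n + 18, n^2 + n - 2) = n + 2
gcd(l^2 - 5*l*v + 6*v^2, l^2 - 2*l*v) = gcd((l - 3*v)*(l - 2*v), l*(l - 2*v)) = -l + 2*v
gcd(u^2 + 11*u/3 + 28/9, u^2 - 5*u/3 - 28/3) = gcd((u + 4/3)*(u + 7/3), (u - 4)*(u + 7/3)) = u + 7/3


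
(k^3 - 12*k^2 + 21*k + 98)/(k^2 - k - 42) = (k^2 - 5*k - 14)/(k + 6)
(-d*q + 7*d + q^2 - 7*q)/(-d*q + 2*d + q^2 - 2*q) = (q - 7)/(q - 2)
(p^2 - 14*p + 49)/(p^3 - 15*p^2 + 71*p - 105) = (p - 7)/(p^2 - 8*p + 15)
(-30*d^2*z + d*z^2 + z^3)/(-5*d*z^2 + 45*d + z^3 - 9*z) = z*(6*d + z)/(z^2 - 9)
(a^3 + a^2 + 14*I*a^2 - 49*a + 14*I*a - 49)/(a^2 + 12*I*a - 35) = (a^2 + a*(1 + 7*I) + 7*I)/(a + 5*I)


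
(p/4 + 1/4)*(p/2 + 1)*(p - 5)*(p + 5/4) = p^4/8 - 3*p^3/32 - 31*p^2/16 - 105*p/32 - 25/16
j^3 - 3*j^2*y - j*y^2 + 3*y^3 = (j - 3*y)*(j - y)*(j + y)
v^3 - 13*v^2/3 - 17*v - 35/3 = (v - 7)*(v + 1)*(v + 5/3)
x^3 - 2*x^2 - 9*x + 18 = (x - 3)*(x - 2)*(x + 3)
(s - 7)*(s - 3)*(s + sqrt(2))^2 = s^4 - 10*s^3 + 2*sqrt(2)*s^3 - 20*sqrt(2)*s^2 + 23*s^2 - 20*s + 42*sqrt(2)*s + 42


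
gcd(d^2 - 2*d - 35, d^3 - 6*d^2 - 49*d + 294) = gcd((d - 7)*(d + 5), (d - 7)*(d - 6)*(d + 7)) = d - 7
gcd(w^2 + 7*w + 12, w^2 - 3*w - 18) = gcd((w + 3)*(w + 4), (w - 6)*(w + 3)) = w + 3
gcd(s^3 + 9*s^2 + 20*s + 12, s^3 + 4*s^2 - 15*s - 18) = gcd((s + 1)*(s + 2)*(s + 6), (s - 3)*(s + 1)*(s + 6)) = s^2 + 7*s + 6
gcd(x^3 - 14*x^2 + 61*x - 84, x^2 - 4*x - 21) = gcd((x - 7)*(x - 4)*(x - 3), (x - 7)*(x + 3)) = x - 7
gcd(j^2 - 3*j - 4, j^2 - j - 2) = j + 1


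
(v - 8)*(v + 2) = v^2 - 6*v - 16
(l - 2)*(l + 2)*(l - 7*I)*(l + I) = l^4 - 6*I*l^3 + 3*l^2 + 24*I*l - 28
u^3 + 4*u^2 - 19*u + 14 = (u - 2)*(u - 1)*(u + 7)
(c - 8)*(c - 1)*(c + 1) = c^3 - 8*c^2 - c + 8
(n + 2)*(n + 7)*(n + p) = n^3 + n^2*p + 9*n^2 + 9*n*p + 14*n + 14*p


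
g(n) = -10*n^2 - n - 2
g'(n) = -20*n - 1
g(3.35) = -117.58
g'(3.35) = -68.00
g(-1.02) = -11.38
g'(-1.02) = 19.40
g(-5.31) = -278.65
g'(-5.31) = 105.20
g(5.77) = -340.70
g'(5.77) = -116.40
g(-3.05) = -91.98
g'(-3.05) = 60.00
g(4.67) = -224.76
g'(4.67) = -94.40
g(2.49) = -66.49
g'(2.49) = -50.80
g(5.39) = -297.91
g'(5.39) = -108.80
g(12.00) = -1454.00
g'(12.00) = -241.00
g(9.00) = -821.00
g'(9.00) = -181.00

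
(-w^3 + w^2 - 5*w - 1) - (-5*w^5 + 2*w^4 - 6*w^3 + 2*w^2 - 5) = 5*w^5 - 2*w^4 + 5*w^3 - w^2 - 5*w + 4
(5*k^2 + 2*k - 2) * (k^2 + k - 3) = 5*k^4 + 7*k^3 - 15*k^2 - 8*k + 6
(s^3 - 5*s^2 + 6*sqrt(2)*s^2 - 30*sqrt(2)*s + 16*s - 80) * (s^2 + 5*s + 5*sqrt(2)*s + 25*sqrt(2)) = s^5 + 11*sqrt(2)*s^4 + 51*s^3 - 195*sqrt(2)*s^2 - 1900*s - 2000*sqrt(2)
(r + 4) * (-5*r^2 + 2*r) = -5*r^3 - 18*r^2 + 8*r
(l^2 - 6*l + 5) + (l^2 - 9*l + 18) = 2*l^2 - 15*l + 23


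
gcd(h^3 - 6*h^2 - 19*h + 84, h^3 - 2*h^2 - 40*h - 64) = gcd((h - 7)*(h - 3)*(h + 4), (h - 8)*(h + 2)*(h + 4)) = h + 4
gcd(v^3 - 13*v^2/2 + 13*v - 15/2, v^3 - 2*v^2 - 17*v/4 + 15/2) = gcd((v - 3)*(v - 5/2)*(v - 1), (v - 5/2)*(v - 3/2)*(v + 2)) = v - 5/2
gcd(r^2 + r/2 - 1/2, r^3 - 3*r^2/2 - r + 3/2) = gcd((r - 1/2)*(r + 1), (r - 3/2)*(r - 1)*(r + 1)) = r + 1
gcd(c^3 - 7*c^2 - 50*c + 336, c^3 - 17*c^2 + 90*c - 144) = c^2 - 14*c + 48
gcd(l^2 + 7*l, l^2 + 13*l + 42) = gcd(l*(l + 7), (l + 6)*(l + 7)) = l + 7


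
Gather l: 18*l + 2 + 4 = 18*l + 6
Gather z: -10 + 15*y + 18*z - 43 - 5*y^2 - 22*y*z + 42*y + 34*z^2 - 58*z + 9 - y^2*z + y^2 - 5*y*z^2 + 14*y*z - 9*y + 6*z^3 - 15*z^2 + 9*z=-4*y^2 + 48*y + 6*z^3 + z^2*(19 - 5*y) + z*(-y^2 - 8*y - 31) - 44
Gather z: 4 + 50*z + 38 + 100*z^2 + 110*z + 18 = 100*z^2 + 160*z + 60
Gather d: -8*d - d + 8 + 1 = 9 - 9*d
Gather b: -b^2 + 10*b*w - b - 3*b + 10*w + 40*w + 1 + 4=-b^2 + b*(10*w - 4) + 50*w + 5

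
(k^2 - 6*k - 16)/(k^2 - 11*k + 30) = (k^2 - 6*k - 16)/(k^2 - 11*k + 30)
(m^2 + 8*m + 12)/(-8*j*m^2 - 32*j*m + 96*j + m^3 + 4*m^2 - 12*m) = (-m - 2)/(8*j*m - 16*j - m^2 + 2*m)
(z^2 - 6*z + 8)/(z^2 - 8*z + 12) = (z - 4)/(z - 6)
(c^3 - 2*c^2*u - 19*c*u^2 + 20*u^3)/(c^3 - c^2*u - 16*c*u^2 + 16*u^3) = (-c + 5*u)/(-c + 4*u)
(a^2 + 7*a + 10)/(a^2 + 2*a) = (a + 5)/a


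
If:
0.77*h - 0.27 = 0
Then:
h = 0.35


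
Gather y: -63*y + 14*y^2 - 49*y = 14*y^2 - 112*y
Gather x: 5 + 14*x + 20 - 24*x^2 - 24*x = -24*x^2 - 10*x + 25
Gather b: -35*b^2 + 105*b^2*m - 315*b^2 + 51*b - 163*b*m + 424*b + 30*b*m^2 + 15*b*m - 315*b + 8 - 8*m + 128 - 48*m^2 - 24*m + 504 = b^2*(105*m - 350) + b*(30*m^2 - 148*m + 160) - 48*m^2 - 32*m + 640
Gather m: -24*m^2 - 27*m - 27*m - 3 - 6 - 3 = -24*m^2 - 54*m - 12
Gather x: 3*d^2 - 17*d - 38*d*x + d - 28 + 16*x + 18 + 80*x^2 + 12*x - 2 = 3*d^2 - 16*d + 80*x^2 + x*(28 - 38*d) - 12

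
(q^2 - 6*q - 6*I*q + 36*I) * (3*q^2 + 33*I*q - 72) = 3*q^4 - 18*q^3 + 15*I*q^3 + 126*q^2 - 90*I*q^2 - 756*q + 432*I*q - 2592*I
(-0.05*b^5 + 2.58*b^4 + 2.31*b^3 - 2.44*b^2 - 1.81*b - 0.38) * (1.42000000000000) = -0.071*b^5 + 3.6636*b^4 + 3.2802*b^3 - 3.4648*b^2 - 2.5702*b - 0.5396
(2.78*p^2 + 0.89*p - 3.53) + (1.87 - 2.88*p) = 2.78*p^2 - 1.99*p - 1.66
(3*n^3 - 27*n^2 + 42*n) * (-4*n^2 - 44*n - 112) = -12*n^5 - 24*n^4 + 684*n^3 + 1176*n^2 - 4704*n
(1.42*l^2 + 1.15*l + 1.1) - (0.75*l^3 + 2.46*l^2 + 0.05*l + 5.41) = -0.75*l^3 - 1.04*l^2 + 1.1*l - 4.31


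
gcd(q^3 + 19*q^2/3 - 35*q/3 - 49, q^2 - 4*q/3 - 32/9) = 1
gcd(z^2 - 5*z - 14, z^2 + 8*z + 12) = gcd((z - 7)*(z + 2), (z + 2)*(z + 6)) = z + 2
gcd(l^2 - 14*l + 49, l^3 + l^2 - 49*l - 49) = l - 7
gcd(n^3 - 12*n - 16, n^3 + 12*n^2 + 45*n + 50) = n + 2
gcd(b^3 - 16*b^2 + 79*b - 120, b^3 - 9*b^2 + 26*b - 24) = b - 3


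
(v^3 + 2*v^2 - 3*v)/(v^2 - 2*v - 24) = v*(-v^2 - 2*v + 3)/(-v^2 + 2*v + 24)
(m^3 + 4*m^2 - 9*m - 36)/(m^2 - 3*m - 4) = (-m^3 - 4*m^2 + 9*m + 36)/(-m^2 + 3*m + 4)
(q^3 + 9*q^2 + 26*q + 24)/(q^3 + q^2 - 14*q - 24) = (q + 4)/(q - 4)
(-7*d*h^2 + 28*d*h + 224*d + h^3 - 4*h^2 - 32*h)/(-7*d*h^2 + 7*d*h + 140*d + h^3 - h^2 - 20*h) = (h - 8)/(h - 5)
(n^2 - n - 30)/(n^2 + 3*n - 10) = (n - 6)/(n - 2)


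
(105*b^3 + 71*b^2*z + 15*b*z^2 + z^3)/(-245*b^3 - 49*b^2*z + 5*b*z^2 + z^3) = (3*b + z)/(-7*b + z)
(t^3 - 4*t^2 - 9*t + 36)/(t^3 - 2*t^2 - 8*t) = (t^2 - 9)/(t*(t + 2))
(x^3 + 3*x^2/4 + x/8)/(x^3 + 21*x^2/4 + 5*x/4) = (x + 1/2)/(x + 5)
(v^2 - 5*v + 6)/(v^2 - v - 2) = (v - 3)/(v + 1)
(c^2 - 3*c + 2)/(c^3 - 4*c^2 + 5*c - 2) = 1/(c - 1)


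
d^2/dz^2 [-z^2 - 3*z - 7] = -2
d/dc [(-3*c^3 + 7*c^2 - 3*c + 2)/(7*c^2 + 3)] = (-21*c^4 - 6*c^2 + 14*c - 9)/(49*c^4 + 42*c^2 + 9)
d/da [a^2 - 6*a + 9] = 2*a - 6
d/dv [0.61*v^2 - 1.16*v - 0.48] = 1.22*v - 1.16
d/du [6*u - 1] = 6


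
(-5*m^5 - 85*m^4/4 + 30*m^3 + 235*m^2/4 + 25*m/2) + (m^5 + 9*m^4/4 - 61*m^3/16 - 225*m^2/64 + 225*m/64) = -4*m^5 - 19*m^4 + 419*m^3/16 + 3535*m^2/64 + 1025*m/64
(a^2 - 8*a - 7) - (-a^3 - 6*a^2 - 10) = a^3 + 7*a^2 - 8*a + 3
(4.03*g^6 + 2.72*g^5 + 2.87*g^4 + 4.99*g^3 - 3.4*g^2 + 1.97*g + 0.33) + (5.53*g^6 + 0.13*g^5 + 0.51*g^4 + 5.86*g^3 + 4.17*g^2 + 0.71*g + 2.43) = 9.56*g^6 + 2.85*g^5 + 3.38*g^4 + 10.85*g^3 + 0.77*g^2 + 2.68*g + 2.76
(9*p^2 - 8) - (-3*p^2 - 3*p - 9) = 12*p^2 + 3*p + 1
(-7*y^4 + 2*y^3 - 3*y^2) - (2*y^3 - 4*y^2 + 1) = -7*y^4 + y^2 - 1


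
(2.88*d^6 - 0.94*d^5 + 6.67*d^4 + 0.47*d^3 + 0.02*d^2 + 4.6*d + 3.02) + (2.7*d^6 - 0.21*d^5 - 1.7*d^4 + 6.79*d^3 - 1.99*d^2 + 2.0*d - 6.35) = 5.58*d^6 - 1.15*d^5 + 4.97*d^4 + 7.26*d^3 - 1.97*d^2 + 6.6*d - 3.33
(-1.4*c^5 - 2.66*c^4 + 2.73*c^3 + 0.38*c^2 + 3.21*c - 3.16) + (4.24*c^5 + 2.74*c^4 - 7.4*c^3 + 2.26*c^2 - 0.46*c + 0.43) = 2.84*c^5 + 0.0800000000000001*c^4 - 4.67*c^3 + 2.64*c^2 + 2.75*c - 2.73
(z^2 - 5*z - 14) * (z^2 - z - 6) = z^4 - 6*z^3 - 15*z^2 + 44*z + 84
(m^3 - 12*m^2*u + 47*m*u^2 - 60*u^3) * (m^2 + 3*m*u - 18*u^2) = m^5 - 9*m^4*u - 7*m^3*u^2 + 297*m^2*u^3 - 1026*m*u^4 + 1080*u^5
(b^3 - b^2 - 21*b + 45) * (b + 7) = b^4 + 6*b^3 - 28*b^2 - 102*b + 315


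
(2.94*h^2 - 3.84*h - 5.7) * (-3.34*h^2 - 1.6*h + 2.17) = -9.8196*h^4 + 8.1216*h^3 + 31.5618*h^2 + 0.787200000000002*h - 12.369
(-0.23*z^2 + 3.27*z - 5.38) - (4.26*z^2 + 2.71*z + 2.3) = -4.49*z^2 + 0.56*z - 7.68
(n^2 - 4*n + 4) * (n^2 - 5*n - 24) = n^4 - 9*n^3 + 76*n - 96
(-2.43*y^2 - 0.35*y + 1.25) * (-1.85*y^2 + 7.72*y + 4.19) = 4.4955*y^4 - 18.1121*y^3 - 15.1962*y^2 + 8.1835*y + 5.2375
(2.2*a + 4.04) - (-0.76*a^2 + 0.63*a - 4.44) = 0.76*a^2 + 1.57*a + 8.48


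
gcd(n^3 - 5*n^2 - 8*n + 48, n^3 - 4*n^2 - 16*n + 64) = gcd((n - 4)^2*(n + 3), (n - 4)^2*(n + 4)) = n^2 - 8*n + 16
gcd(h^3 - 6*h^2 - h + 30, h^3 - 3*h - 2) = 1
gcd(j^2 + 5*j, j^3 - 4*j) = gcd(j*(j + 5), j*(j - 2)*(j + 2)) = j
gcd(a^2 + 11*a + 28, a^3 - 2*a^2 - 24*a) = a + 4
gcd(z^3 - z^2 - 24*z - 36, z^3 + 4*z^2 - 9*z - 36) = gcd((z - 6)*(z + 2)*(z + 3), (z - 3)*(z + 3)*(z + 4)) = z + 3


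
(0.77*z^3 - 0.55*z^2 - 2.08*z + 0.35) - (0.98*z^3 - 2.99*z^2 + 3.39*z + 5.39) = -0.21*z^3 + 2.44*z^2 - 5.47*z - 5.04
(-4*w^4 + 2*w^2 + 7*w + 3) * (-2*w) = 8*w^5 - 4*w^3 - 14*w^2 - 6*w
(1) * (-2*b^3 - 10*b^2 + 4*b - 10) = -2*b^3 - 10*b^2 + 4*b - 10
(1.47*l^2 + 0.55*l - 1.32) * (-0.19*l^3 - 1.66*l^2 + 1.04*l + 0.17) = -0.2793*l^5 - 2.5447*l^4 + 0.8666*l^3 + 3.0131*l^2 - 1.2793*l - 0.2244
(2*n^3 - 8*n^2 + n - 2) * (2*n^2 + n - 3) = 4*n^5 - 14*n^4 - 12*n^3 + 21*n^2 - 5*n + 6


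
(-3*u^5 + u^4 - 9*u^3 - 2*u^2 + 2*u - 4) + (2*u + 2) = -3*u^5 + u^4 - 9*u^3 - 2*u^2 + 4*u - 2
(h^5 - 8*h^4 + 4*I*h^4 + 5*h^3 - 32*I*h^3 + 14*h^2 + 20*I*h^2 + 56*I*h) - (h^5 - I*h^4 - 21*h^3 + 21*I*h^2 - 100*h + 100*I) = -8*h^4 + 5*I*h^4 + 26*h^3 - 32*I*h^3 + 14*h^2 - I*h^2 + 100*h + 56*I*h - 100*I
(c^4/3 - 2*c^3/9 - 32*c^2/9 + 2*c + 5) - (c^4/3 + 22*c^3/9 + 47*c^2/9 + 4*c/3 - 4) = -8*c^3/3 - 79*c^2/9 + 2*c/3 + 9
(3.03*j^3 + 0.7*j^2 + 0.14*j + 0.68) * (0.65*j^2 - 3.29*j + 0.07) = 1.9695*j^5 - 9.5137*j^4 - 1.9999*j^3 + 0.0304*j^2 - 2.2274*j + 0.0476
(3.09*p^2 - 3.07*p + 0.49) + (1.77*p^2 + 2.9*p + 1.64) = 4.86*p^2 - 0.17*p + 2.13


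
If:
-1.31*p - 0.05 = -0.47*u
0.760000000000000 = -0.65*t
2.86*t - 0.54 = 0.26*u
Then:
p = -5.40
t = -1.17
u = -14.94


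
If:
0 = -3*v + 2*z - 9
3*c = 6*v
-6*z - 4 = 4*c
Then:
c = -62/17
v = -31/17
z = 30/17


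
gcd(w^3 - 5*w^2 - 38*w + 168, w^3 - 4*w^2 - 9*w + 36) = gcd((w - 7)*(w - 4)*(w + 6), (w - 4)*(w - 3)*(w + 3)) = w - 4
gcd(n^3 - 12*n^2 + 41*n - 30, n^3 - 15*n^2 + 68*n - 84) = n - 6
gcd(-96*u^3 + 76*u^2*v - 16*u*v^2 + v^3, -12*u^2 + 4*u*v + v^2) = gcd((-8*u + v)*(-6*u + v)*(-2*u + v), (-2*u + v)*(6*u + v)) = 2*u - v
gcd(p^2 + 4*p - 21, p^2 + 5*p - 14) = p + 7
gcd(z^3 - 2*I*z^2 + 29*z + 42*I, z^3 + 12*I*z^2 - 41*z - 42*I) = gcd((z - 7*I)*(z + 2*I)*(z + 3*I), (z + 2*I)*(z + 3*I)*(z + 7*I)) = z^2 + 5*I*z - 6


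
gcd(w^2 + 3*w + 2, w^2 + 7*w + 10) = w + 2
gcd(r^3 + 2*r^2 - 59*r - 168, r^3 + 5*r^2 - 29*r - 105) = r^2 + 10*r + 21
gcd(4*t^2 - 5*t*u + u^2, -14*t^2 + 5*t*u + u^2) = 1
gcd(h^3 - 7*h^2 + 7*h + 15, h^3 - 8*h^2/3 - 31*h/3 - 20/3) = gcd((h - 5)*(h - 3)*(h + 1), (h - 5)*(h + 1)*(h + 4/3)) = h^2 - 4*h - 5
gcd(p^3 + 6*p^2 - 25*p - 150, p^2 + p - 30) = p^2 + p - 30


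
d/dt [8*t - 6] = 8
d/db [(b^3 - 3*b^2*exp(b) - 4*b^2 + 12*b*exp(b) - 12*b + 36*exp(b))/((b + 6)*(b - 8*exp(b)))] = ((b + 6)*(b - 8*exp(b))*(-3*b^2*exp(b) + 3*b^2 + 6*b*exp(b) - 8*b + 48*exp(b) - 12) + (b + 6)*(8*exp(b) - 1)*(b^3 - 3*b^2*exp(b) - 4*b^2 + 12*b*exp(b) - 12*b + 36*exp(b)) + (b - 8*exp(b))*(-b^3 + 3*b^2*exp(b) + 4*b^2 - 12*b*exp(b) + 12*b - 36*exp(b)))/((b + 6)^2*(b - 8*exp(b))^2)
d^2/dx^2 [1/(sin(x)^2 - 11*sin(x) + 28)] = (-4*sin(x)^4 + 33*sin(x)^3 - 3*sin(x)^2 - 374*sin(x) + 186)/(sin(x)^2 - 11*sin(x) + 28)^3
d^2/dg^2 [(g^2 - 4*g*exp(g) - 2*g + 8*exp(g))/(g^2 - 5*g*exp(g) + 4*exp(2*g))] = (g^2*exp(g) + g*exp(2*g) - 4*g*exp(g) - 4*exp(2*g) + 10*exp(g) - 4)/(g^3 - 3*g^2*exp(g) + 3*g*exp(2*g) - exp(3*g))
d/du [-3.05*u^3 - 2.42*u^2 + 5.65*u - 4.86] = -9.15*u^2 - 4.84*u + 5.65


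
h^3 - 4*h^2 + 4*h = h*(h - 2)^2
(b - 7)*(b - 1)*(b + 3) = b^3 - 5*b^2 - 17*b + 21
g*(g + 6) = g^2 + 6*g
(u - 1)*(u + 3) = u^2 + 2*u - 3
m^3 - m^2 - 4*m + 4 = (m - 2)*(m - 1)*(m + 2)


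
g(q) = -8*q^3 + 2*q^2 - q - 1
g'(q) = -24*q^2 + 4*q - 1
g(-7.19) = 3083.14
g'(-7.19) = -1270.47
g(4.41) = -652.64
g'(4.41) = -450.11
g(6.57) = -2189.99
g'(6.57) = -1010.68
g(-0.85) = 6.21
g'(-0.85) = -21.74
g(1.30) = -16.50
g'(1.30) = -36.36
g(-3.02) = 240.61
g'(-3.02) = -231.97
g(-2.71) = 175.62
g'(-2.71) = -188.10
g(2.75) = -155.00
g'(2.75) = -171.50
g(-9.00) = 6002.00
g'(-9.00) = -1981.00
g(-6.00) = 1805.00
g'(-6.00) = -889.00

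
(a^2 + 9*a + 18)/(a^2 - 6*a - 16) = (a^2 + 9*a + 18)/(a^2 - 6*a - 16)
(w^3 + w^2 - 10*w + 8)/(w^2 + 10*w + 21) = (w^3 + w^2 - 10*w + 8)/(w^2 + 10*w + 21)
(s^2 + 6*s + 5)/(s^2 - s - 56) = (s^2 + 6*s + 5)/(s^2 - s - 56)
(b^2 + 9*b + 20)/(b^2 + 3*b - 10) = (b + 4)/(b - 2)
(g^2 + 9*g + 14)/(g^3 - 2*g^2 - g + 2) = (g^2 + 9*g + 14)/(g^3 - 2*g^2 - g + 2)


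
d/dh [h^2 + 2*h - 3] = 2*h + 2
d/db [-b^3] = -3*b^2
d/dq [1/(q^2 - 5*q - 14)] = (5 - 2*q)/(-q^2 + 5*q + 14)^2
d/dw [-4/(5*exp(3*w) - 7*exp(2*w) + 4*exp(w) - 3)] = (60*exp(2*w) - 56*exp(w) + 16)*exp(w)/(5*exp(3*w) - 7*exp(2*w) + 4*exp(w) - 3)^2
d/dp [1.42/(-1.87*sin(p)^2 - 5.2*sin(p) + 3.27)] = (5.3108*sin(p) + 7.384)*cos(p)/(1.87*sin(p)^2 + 5.2*sin(p) - 3.27)^2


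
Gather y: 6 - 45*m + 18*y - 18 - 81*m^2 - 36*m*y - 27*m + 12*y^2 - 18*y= -81*m^2 - 36*m*y - 72*m + 12*y^2 - 12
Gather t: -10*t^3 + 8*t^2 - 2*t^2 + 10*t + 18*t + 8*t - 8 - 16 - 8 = -10*t^3 + 6*t^2 + 36*t - 32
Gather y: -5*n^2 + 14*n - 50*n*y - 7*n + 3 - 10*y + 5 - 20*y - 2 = -5*n^2 + 7*n + y*(-50*n - 30) + 6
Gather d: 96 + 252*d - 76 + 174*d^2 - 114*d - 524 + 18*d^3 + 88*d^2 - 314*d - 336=18*d^3 + 262*d^2 - 176*d - 840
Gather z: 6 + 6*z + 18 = 6*z + 24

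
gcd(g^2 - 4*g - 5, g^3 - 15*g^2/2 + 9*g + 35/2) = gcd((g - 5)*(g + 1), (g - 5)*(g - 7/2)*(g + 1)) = g^2 - 4*g - 5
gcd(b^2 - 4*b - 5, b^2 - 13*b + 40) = b - 5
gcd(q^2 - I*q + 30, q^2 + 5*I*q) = q + 5*I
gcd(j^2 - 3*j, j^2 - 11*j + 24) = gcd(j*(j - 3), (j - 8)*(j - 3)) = j - 3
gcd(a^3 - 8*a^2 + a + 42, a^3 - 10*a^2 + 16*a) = 1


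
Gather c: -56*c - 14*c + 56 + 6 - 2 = 60 - 70*c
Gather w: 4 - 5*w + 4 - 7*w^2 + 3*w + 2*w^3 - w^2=2*w^3 - 8*w^2 - 2*w + 8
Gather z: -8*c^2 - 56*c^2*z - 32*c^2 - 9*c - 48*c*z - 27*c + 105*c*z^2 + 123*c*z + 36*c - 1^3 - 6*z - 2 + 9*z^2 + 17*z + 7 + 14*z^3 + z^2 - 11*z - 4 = -40*c^2 + 14*z^3 + z^2*(105*c + 10) + z*(-56*c^2 + 75*c)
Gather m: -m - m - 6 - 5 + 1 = -2*m - 10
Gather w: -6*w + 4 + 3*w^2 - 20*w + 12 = 3*w^2 - 26*w + 16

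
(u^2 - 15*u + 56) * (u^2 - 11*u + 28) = u^4 - 26*u^3 + 249*u^2 - 1036*u + 1568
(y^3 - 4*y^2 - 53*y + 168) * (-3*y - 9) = -3*y^4 + 3*y^3 + 195*y^2 - 27*y - 1512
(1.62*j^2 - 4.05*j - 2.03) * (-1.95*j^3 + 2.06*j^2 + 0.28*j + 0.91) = -3.159*j^5 + 11.2347*j^4 - 3.9309*j^3 - 3.8416*j^2 - 4.2539*j - 1.8473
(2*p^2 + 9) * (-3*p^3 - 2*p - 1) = -6*p^5 - 31*p^3 - 2*p^2 - 18*p - 9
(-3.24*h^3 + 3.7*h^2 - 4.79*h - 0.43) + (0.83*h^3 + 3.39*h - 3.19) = -2.41*h^3 + 3.7*h^2 - 1.4*h - 3.62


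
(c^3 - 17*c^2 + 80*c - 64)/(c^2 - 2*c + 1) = (c^2 - 16*c + 64)/(c - 1)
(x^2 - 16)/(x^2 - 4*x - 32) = (x - 4)/(x - 8)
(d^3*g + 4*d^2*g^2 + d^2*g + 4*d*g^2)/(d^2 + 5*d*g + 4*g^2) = d*g*(d + 1)/(d + g)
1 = 1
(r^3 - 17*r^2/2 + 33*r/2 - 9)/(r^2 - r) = r - 15/2 + 9/r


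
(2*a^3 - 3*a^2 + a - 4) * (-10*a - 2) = -20*a^4 + 26*a^3 - 4*a^2 + 38*a + 8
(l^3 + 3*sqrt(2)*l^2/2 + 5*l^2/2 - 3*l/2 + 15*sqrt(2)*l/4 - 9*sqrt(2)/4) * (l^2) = l^5 + 3*sqrt(2)*l^4/2 + 5*l^4/2 - 3*l^3/2 + 15*sqrt(2)*l^3/4 - 9*sqrt(2)*l^2/4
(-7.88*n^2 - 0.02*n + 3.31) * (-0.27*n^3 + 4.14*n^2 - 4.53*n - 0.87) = 2.1276*n^5 - 32.6178*n^4 + 34.7199*n^3 + 20.6496*n^2 - 14.9769*n - 2.8797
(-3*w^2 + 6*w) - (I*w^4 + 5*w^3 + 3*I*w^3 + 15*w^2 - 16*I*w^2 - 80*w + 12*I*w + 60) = -I*w^4 - 5*w^3 - 3*I*w^3 - 18*w^2 + 16*I*w^2 + 86*w - 12*I*w - 60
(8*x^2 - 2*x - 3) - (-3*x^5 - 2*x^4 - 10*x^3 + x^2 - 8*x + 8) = 3*x^5 + 2*x^4 + 10*x^3 + 7*x^2 + 6*x - 11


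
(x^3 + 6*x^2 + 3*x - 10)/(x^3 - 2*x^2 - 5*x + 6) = (x + 5)/(x - 3)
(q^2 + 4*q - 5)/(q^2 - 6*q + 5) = (q + 5)/(q - 5)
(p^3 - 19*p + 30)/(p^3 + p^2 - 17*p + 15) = (p - 2)/(p - 1)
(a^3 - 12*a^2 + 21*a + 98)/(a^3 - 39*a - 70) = (a - 7)/(a + 5)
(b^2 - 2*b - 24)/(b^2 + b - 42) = (b + 4)/(b + 7)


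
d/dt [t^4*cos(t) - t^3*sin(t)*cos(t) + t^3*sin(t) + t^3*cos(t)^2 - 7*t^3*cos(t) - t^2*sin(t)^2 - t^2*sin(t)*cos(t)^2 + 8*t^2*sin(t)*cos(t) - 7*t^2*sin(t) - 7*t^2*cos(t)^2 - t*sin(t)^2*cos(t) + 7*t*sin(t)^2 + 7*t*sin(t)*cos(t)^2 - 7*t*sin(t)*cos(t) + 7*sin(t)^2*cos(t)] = -t^4*sin(t) + 7*t^3*sin(t) - sqrt(2)*t^3*sin(2*t + pi/4) + 5*t^3*cos(t) + 3*t^2*sin(t) + 9*t^2*sin(2*t)/2 - 113*t^2*cos(t)/4 + 19*t^2*cos(2*t)/2 - 3*t^2*cos(3*t)/4 + 3*t^2/2 - 57*t*sin(t)/4 + 15*t*sin(2*t) - 5*t*sin(3*t)/4 + 7*t*cos(t)/4 - 13*t*cos(2*t) + 21*t*cos(3*t)/4 - 8*t + 7*sin(3*t) - 7*sqrt(2)*sin(2*t + pi/4)/2 - cos(t)/4 + cos(3*t)/4 + 7/2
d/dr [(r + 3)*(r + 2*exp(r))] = r + (r + 3)*(2*exp(r) + 1) + 2*exp(r)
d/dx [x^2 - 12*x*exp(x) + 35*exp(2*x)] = -12*x*exp(x) + 2*x + 70*exp(2*x) - 12*exp(x)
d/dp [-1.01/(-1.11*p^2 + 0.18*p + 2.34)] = (0.1818 - 2.2422*p)/(-1.11*p^2 + 0.18*p + 2.34)^2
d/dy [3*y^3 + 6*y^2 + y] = 9*y^2 + 12*y + 1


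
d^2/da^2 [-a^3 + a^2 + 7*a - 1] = 2 - 6*a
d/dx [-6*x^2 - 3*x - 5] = -12*x - 3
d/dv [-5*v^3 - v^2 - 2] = v*(-15*v - 2)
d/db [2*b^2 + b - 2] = 4*b + 1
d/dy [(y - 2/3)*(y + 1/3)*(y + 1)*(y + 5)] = 4*y^3 + 17*y^2 + 50*y/9 - 3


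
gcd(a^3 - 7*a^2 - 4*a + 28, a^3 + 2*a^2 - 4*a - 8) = a^2 - 4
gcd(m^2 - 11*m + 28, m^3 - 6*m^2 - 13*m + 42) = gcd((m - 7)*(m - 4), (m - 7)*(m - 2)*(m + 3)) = m - 7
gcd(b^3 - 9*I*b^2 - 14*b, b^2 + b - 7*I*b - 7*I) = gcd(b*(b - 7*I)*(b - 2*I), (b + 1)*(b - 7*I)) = b - 7*I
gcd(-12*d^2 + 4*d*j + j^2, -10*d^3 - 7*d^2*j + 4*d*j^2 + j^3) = 2*d - j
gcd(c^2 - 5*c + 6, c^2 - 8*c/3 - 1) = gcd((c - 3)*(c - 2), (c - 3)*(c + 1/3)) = c - 3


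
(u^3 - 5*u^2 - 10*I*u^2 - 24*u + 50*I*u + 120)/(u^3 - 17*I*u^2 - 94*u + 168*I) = (u - 5)/(u - 7*I)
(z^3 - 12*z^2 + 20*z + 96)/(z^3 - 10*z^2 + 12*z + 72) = (z - 8)/(z - 6)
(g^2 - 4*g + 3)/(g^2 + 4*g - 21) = (g - 1)/(g + 7)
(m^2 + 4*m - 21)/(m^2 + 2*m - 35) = (m - 3)/(m - 5)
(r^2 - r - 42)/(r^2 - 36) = (r - 7)/(r - 6)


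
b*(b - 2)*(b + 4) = b^3 + 2*b^2 - 8*b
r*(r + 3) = r^2 + 3*r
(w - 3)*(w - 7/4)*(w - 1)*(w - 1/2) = w^4 - 25*w^3/4 + 103*w^2/8 - 41*w/4 + 21/8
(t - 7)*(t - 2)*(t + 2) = t^3 - 7*t^2 - 4*t + 28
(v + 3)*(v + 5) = v^2 + 8*v + 15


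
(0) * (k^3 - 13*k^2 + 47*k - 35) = 0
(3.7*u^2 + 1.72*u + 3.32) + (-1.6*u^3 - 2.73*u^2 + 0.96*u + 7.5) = -1.6*u^3 + 0.97*u^2 + 2.68*u + 10.82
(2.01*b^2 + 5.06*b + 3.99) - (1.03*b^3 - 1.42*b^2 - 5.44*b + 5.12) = -1.03*b^3 + 3.43*b^2 + 10.5*b - 1.13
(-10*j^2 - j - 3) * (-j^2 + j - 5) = 10*j^4 - 9*j^3 + 52*j^2 + 2*j + 15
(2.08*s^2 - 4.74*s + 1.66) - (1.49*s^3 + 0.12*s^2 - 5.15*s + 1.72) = -1.49*s^3 + 1.96*s^2 + 0.41*s - 0.0600000000000001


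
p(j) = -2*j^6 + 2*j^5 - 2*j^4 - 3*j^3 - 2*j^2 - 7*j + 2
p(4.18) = -9007.81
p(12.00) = -5521330.00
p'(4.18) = -13025.48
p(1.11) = -15.74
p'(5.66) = -61210.65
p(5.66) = -56835.70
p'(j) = -12*j^5 + 10*j^4 - 8*j^3 - 9*j^2 - 4*j - 7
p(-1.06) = 2.71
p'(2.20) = -528.72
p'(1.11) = -38.51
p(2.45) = -399.33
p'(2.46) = -905.26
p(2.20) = -225.56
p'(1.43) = -84.46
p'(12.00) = -2793799.00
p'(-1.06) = 25.34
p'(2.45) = -887.45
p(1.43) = -34.38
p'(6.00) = -82435.00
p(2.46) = -408.29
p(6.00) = -81112.00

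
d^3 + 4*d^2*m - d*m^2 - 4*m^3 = (d - m)*(d + m)*(d + 4*m)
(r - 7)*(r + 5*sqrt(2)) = r^2 - 7*r + 5*sqrt(2)*r - 35*sqrt(2)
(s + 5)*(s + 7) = s^2 + 12*s + 35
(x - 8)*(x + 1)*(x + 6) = x^3 - x^2 - 50*x - 48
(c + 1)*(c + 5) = c^2 + 6*c + 5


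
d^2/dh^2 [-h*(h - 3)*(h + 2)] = 2 - 6*h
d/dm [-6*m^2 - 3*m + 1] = -12*m - 3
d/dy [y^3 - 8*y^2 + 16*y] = 3*y^2 - 16*y + 16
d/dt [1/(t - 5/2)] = -4/(2*t - 5)^2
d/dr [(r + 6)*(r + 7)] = 2*r + 13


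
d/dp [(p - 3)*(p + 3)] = 2*p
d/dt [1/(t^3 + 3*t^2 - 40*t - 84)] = (-3*t^2 - 6*t + 40)/(t^3 + 3*t^2 - 40*t - 84)^2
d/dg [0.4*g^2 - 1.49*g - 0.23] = 0.8*g - 1.49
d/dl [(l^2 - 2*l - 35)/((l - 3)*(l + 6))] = (5*l^2 + 34*l + 141)/(l^4 + 6*l^3 - 27*l^2 - 108*l + 324)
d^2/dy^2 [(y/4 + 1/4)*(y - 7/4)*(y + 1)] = 3*y/2 + 1/8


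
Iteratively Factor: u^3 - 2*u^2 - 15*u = (u)*(u^2 - 2*u - 15) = u*(u + 3)*(u - 5)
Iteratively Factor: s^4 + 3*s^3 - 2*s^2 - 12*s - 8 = (s + 2)*(s^3 + s^2 - 4*s - 4) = (s - 2)*(s + 2)*(s^2 + 3*s + 2) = (s - 2)*(s + 2)^2*(s + 1)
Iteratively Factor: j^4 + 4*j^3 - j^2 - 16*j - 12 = (j + 3)*(j^3 + j^2 - 4*j - 4) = (j + 2)*(j + 3)*(j^2 - j - 2) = (j + 1)*(j + 2)*(j + 3)*(j - 2)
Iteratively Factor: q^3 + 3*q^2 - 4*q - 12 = (q + 3)*(q^2 - 4) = (q - 2)*(q + 3)*(q + 2)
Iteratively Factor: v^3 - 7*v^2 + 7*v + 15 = (v - 5)*(v^2 - 2*v - 3) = (v - 5)*(v - 3)*(v + 1)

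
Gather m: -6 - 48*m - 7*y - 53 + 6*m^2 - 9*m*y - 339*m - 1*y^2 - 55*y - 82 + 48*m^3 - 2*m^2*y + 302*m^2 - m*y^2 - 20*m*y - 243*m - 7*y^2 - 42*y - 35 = 48*m^3 + m^2*(308 - 2*y) + m*(-y^2 - 29*y - 630) - 8*y^2 - 104*y - 176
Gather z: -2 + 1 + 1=0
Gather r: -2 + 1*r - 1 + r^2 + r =r^2 + 2*r - 3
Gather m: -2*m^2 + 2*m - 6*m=-2*m^2 - 4*m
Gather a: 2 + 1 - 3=0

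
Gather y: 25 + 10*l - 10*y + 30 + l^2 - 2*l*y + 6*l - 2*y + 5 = l^2 + 16*l + y*(-2*l - 12) + 60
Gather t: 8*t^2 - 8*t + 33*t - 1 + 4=8*t^2 + 25*t + 3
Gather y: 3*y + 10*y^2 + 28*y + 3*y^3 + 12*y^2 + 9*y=3*y^3 + 22*y^2 + 40*y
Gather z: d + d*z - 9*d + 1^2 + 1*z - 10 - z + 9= d*z - 8*d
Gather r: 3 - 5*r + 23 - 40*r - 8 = 18 - 45*r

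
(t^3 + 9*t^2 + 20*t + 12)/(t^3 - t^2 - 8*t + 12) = (t^3 + 9*t^2 + 20*t + 12)/(t^3 - t^2 - 8*t + 12)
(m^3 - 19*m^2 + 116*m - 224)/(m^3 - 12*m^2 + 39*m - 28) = (m - 8)/(m - 1)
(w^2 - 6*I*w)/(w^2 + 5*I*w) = (w - 6*I)/(w + 5*I)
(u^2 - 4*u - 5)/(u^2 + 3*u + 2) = (u - 5)/(u + 2)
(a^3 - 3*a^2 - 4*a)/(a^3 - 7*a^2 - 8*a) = (a - 4)/(a - 8)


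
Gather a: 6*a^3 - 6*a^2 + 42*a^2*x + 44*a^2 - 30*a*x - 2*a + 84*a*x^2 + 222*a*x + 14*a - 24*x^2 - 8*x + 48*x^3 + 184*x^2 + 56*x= 6*a^3 + a^2*(42*x + 38) + a*(84*x^2 + 192*x + 12) + 48*x^3 + 160*x^2 + 48*x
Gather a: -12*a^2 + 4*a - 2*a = -12*a^2 + 2*a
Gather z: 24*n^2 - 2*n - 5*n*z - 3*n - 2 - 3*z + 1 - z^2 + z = 24*n^2 - 5*n - z^2 + z*(-5*n - 2) - 1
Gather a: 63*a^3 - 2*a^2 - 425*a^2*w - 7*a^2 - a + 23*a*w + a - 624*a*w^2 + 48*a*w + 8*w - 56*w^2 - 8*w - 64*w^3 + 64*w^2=63*a^3 + a^2*(-425*w - 9) + a*(-624*w^2 + 71*w) - 64*w^3 + 8*w^2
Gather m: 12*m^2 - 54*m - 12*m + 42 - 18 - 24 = 12*m^2 - 66*m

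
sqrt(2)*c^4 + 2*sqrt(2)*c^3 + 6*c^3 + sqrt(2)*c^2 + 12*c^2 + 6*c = c*(c + 1)*(c + 3*sqrt(2))*(sqrt(2)*c + sqrt(2))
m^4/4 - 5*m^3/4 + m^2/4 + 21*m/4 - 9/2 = (m/4 + 1/2)*(m - 3)^2*(m - 1)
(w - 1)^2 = w^2 - 2*w + 1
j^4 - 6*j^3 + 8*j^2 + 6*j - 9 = (j - 3)^2*(j - 1)*(j + 1)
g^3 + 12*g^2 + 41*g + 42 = (g + 2)*(g + 3)*(g + 7)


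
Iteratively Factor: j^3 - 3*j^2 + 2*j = (j)*(j^2 - 3*j + 2) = j*(j - 1)*(j - 2)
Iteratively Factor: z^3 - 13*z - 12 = (z + 3)*(z^2 - 3*z - 4) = (z - 4)*(z + 3)*(z + 1)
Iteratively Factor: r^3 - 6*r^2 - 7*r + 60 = (r + 3)*(r^2 - 9*r + 20) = (r - 4)*(r + 3)*(r - 5)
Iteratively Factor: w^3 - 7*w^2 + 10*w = (w)*(w^2 - 7*w + 10) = w*(w - 5)*(w - 2)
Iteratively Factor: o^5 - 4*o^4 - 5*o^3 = (o)*(o^4 - 4*o^3 - 5*o^2) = o^2*(o^3 - 4*o^2 - 5*o) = o^2*(o - 5)*(o^2 + o) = o^2*(o - 5)*(o + 1)*(o)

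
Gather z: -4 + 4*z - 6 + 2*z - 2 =6*z - 12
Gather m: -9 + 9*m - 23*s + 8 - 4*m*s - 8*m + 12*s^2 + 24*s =m*(1 - 4*s) + 12*s^2 + s - 1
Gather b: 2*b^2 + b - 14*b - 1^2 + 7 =2*b^2 - 13*b + 6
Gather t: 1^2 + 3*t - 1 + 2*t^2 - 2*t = 2*t^2 + t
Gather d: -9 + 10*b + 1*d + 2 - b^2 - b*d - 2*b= -b^2 + 8*b + d*(1 - b) - 7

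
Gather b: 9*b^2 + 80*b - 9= 9*b^2 + 80*b - 9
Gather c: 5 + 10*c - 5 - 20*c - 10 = -10*c - 10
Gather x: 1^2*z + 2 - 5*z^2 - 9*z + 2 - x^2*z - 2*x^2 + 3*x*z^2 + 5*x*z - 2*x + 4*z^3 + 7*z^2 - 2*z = x^2*(-z - 2) + x*(3*z^2 + 5*z - 2) + 4*z^3 + 2*z^2 - 10*z + 4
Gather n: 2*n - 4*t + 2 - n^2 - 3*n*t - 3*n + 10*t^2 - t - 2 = -n^2 + n*(-3*t - 1) + 10*t^2 - 5*t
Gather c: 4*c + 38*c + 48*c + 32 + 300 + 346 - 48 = 90*c + 630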